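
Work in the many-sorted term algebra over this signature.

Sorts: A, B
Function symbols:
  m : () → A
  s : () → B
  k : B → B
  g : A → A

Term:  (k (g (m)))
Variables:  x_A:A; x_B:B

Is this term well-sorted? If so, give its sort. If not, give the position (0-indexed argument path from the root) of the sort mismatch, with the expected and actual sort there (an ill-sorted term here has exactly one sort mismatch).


    (m) : A
  (g (m)) : A
(k (g (m))) : ✗ arg 0 at [0] has sort A, expected B

ill-sorted at position [0]: expected B, got A


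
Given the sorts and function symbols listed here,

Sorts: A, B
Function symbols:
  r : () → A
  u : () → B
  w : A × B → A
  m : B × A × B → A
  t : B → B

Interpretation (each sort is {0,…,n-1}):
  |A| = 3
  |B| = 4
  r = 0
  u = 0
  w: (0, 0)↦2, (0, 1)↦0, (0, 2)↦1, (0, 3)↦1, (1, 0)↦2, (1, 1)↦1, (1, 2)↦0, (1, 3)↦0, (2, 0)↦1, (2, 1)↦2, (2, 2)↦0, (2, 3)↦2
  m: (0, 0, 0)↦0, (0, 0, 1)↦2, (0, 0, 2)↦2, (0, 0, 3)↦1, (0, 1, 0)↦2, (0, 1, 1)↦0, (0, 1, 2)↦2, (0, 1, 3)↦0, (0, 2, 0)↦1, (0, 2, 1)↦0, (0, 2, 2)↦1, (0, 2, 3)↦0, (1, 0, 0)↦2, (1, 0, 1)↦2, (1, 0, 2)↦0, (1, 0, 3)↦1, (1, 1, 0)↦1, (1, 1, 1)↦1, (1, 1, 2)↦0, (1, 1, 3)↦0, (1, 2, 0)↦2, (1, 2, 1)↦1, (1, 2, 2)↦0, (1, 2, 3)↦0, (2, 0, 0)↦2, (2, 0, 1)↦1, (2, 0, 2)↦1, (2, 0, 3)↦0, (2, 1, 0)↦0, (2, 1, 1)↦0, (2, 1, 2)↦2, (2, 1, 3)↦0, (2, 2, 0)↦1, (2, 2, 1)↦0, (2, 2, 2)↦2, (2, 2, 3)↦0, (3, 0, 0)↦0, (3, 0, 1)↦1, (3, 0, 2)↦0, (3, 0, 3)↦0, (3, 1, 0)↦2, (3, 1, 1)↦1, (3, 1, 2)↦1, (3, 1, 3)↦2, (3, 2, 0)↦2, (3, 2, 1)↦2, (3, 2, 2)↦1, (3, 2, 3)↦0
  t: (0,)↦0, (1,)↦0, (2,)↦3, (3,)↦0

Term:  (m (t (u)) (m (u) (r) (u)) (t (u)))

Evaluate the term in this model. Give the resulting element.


  u = 0
  (t (u)) = t(0,) = 0
  u = 0
  r = 0
  u = 0
  (m (u) (r) (u)) = m(0, 0, 0) = 0
  u = 0
  (t (u)) = t(0,) = 0
  (m (t (u)) (m (u) (r) (u)) (t (u))) = m(0, 0, 0) = 0

value = 0


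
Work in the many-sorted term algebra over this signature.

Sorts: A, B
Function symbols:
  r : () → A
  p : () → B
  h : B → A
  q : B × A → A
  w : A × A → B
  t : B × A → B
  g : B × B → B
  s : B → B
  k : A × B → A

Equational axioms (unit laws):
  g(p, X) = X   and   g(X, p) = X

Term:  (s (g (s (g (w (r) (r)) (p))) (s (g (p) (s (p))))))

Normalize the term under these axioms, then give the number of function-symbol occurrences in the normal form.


size = 9

1. (s (g (s (g (w (r) (r)) (p))) (s (g (p) (s (p))))))  →  (s (g (s (w (r) (r))) (s (g (p) (s (p))))))
2. (s (g (s (w (r) (r))) (s (g (p) (s (p))))))  →  (s (g (s (w (r) (r))) (s (s (p)))))
normal form: (s (g (s (w (r) (r))) (s (s (p)))))


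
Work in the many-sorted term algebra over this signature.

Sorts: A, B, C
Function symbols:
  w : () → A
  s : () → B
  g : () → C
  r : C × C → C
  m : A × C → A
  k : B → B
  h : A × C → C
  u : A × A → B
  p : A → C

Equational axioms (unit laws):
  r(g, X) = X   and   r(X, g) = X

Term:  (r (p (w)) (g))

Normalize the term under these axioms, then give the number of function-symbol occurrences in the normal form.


1. (r (p (w)) (g))  →  (p (w))
normal form: (p (w))

size = 2


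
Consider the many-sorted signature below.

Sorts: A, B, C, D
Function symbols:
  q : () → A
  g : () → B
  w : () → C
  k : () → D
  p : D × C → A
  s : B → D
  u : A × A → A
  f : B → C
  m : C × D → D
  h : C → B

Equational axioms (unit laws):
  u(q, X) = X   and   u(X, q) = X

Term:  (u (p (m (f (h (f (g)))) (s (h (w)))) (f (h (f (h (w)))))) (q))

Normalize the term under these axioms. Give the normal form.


1. (u (p (m (f (h (f (g)))) (s (h (w)))) (f (h (f (h (w)))))) (q))  →  (p (m (f (h (f (g)))) (s (h (w)))) (f (h (f (h (w))))))

normal form = (p (m (f (h (f (g)))) (s (h (w)))) (f (h (f (h (w))))))


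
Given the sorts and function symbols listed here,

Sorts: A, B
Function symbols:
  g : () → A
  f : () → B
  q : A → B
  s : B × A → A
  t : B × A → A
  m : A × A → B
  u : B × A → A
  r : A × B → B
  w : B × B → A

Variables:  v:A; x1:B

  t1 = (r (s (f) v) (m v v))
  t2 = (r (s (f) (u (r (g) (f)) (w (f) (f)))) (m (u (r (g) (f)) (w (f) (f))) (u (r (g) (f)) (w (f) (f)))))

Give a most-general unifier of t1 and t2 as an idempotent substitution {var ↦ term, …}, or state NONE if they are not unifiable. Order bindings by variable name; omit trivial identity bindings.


{v ↦ (u (r (g) (f)) (w (f) (f)))}


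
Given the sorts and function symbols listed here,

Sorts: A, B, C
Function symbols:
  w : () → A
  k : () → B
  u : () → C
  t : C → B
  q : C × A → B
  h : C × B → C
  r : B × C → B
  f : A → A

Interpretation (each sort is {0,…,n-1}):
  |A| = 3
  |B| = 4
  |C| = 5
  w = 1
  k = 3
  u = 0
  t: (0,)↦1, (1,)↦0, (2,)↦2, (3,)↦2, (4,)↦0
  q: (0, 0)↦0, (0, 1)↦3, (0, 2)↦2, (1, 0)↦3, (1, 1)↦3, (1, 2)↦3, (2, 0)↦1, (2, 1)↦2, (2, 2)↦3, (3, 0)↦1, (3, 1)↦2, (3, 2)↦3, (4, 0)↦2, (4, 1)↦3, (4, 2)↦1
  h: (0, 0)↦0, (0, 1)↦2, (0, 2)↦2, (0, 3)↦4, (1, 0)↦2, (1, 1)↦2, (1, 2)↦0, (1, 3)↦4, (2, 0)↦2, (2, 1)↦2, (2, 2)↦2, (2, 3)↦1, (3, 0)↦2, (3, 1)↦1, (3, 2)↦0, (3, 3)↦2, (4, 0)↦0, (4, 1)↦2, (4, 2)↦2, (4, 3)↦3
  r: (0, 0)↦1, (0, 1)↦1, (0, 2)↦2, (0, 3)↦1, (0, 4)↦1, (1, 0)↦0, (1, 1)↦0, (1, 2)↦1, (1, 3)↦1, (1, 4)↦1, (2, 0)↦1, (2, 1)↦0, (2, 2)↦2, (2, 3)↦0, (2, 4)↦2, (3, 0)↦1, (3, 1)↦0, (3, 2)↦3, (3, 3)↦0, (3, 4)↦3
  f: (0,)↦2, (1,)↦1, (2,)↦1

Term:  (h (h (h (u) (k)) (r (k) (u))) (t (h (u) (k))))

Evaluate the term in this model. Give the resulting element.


value = 2

  u = 0
  k = 3
  (h (u) (k)) = h(0, 3) = 4
  k = 3
  u = 0
  (r (k) (u)) = r(3, 0) = 1
  (h (h (u) (k)) (r (k) (u))) = h(4, 1) = 2
  u = 0
  k = 3
  (h (u) (k)) = h(0, 3) = 4
  (t (h (u) (k))) = t(4,) = 0
  (h (h (h (u) (k)) (r (k) (u))) (t (h (u) (k)))) = h(2, 0) = 2


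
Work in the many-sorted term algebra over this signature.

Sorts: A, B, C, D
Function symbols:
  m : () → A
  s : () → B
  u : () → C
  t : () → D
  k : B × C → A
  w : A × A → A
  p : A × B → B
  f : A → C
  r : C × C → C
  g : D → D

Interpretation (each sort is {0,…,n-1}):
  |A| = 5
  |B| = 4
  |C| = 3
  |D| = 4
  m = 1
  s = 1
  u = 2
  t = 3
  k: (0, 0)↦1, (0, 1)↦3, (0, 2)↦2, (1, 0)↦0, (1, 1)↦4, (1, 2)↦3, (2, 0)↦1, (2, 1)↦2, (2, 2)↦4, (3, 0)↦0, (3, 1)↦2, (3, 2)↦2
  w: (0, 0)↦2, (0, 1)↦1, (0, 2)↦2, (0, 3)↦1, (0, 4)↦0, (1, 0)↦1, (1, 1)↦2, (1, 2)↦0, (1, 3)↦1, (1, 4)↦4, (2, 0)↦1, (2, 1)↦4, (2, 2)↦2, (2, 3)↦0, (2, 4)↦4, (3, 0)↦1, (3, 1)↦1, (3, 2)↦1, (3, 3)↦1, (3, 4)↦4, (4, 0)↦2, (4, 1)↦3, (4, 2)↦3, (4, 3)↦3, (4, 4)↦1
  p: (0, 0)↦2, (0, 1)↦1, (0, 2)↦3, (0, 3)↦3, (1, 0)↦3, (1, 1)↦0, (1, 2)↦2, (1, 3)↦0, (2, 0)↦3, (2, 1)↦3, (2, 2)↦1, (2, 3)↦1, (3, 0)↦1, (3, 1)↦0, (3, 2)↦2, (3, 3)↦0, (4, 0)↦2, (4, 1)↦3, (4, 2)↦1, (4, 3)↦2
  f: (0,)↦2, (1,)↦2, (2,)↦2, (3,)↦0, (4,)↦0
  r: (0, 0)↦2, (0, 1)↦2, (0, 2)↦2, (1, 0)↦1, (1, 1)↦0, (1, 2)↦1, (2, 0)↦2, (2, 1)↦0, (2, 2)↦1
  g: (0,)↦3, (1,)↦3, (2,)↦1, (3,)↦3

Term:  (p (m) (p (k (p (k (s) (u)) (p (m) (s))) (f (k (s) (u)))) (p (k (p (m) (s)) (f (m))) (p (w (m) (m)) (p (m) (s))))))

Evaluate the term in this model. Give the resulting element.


  m = 1
  s = 1
  u = 2
  (k (s) (u)) = k(1, 2) = 3
  m = 1
  s = 1
  (p (m) (s)) = p(1, 1) = 0
  (p (k (s) (u)) (p (m) (s))) = p(3, 0) = 1
  s = 1
  u = 2
  (k (s) (u)) = k(1, 2) = 3
  (f (k (s) (u))) = f(3,) = 0
  (k (p (k (s) (u)) (p (m) (s))) (f (k (s) (u)))) = k(1, 0) = 0
  m = 1
  s = 1
  (p (m) (s)) = p(1, 1) = 0
  m = 1
  (f (m)) = f(1,) = 2
  (k (p (m) (s)) (f (m))) = k(0, 2) = 2
  m = 1
  m = 1
  (w (m) (m)) = w(1, 1) = 2
  m = 1
  s = 1
  (p (m) (s)) = p(1, 1) = 0
  (p (w (m) (m)) (p (m) (s))) = p(2, 0) = 3
  (p (k (p (m) (s)) (f (m))) (p (w (m) (m)) (p (m) (s)))) = p(2, 3) = 1
  (p (k (p (k (s) (u)) (p (m) (s))) (f (k (s) (u)))) (p (k (p (m) (s)) (f (m))) (p (w (m) (m)) (p (m) (s))))) = p(0, 1) = 1
  (p (m) (p (k (p (k (s) (u)) (p (m) (s))) (f (k (s) (u)))) (p (k (p (m) (s)) (f (m))) (p (w (m) (m)) (p (m) (s)))))) = p(1, 1) = 0

value = 0


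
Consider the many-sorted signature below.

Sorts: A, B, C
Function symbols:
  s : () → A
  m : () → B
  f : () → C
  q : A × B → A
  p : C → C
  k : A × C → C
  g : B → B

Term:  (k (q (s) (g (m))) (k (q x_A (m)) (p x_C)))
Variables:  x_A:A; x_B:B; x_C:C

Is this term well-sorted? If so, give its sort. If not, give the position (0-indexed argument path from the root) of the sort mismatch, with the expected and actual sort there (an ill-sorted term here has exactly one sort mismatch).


    (s) : A
      (m) : B
    (g (m)) : B
  (q (s) (g (m))) : A
      x_A : A
      (m) : B
    (q x_A (m)) : A
      x_C : C
    (p x_C) : C
  (k (q x_A (m)) (p x_C)) : C
(k (q (s) (g (m))) (k (q x_A (m)) (p x_C))) : C

well-sorted; sort = C


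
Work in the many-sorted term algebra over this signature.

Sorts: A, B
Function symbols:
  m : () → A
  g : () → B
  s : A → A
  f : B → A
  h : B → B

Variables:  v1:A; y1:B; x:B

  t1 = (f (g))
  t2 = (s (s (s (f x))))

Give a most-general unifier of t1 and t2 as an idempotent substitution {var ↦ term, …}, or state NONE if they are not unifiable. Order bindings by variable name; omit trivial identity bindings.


NONE (not unifiable)

head clash or occurs-check failure — not unifiable


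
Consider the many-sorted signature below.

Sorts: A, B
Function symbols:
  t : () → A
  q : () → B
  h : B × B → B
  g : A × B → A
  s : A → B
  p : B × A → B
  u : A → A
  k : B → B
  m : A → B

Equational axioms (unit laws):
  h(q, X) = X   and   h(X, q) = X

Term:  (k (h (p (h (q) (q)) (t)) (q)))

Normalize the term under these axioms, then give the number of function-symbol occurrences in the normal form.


size = 4

1. (k (h (p (h (q) (q)) (t)) (q)))  →  (k (p (h (q) (q)) (t)))
2. (k (p (h (q) (q)) (t)))  →  (k (p (q) (t)))
normal form: (k (p (q) (t)))


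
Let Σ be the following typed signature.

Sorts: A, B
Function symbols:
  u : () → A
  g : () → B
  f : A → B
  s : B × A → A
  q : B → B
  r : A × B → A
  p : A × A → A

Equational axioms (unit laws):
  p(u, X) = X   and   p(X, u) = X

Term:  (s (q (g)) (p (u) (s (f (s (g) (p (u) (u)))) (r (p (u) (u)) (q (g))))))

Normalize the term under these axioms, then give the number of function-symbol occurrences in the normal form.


size = 12

1. (s (q (g)) (p (u) (s (f (s (g) (p (u) (u)))) (r (p (u) (u)) (q (g))))))  →  (s (q (g)) (s (f (s (g) (p (u) (u)))) (r (p (u) (u)) (q (g)))))
2. (s (q (g)) (s (f (s (g) (p (u) (u)))) (r (p (u) (u)) (q (g)))))  →  (s (q (g)) (s (f (s (g) (u))) (r (p (u) (u)) (q (g)))))
3. (s (q (g)) (s (f (s (g) (u))) (r (p (u) (u)) (q (g)))))  →  (s (q (g)) (s (f (s (g) (u))) (r (u) (q (g)))))
normal form: (s (q (g)) (s (f (s (g) (u))) (r (u) (q (g)))))


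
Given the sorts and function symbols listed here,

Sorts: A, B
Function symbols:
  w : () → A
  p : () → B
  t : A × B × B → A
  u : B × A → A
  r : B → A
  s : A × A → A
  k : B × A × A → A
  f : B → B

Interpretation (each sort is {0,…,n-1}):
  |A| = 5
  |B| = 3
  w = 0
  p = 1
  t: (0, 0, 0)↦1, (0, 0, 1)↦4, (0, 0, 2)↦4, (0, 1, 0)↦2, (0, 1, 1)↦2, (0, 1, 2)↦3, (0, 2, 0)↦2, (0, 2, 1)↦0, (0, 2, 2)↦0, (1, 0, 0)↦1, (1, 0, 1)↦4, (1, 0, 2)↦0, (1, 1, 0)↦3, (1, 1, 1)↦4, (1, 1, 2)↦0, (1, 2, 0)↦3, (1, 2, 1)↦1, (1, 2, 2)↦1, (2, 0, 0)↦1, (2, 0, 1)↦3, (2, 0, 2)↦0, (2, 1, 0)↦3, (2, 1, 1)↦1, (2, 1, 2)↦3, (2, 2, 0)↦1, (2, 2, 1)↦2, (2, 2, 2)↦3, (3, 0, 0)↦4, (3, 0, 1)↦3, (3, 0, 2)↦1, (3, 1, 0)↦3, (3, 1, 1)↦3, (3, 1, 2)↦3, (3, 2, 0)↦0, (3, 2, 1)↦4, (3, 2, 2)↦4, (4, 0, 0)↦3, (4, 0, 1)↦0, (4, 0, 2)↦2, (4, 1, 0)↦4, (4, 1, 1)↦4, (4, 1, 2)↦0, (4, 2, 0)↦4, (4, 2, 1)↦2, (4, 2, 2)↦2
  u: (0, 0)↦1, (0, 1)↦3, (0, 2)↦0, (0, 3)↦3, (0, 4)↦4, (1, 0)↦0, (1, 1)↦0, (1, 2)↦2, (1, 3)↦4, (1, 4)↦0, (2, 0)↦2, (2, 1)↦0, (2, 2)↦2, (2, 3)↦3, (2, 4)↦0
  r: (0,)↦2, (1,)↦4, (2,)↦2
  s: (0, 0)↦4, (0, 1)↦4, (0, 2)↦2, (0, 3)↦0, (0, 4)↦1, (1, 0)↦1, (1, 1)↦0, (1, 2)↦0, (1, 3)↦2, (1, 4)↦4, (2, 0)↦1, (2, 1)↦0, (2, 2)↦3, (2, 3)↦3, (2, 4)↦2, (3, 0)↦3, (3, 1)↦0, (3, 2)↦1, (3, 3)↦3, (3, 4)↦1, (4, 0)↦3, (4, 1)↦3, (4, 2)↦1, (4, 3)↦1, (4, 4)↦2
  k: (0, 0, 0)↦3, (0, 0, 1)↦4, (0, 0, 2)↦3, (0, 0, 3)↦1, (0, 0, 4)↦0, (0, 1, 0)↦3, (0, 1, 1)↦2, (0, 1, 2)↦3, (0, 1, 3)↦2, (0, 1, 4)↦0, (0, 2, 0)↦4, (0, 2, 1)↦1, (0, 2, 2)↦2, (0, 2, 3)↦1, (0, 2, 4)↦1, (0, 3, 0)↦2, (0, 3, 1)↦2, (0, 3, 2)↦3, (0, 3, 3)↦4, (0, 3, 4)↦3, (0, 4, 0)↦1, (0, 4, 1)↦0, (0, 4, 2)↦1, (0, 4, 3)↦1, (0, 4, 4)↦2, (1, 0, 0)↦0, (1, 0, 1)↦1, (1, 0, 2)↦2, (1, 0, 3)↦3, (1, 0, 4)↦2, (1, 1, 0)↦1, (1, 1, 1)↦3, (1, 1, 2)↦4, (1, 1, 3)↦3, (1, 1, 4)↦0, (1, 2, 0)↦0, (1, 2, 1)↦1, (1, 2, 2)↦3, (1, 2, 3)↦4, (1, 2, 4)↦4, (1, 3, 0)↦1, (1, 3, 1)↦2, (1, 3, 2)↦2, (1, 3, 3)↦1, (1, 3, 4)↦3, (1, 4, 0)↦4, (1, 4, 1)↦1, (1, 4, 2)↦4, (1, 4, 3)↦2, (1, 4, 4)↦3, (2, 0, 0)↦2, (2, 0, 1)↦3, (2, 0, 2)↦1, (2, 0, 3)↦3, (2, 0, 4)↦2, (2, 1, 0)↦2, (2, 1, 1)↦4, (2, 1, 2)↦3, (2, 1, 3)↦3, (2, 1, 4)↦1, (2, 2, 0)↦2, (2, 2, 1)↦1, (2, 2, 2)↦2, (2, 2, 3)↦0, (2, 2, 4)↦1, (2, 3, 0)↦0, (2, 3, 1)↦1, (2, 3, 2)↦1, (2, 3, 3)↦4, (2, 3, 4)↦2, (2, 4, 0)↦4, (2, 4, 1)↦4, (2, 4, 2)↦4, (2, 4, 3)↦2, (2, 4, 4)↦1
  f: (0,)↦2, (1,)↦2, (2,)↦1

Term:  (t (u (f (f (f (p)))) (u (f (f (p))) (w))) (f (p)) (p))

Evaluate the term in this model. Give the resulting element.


value = 2

  p = 1
  (f (p)) = f(1,) = 2
  (f (f (p))) = f(2,) = 1
  (f (f (f (p)))) = f(1,) = 2
  p = 1
  (f (p)) = f(1,) = 2
  (f (f (p))) = f(2,) = 1
  w = 0
  (u (f (f (p))) (w)) = u(1, 0) = 0
  (u (f (f (f (p)))) (u (f (f (p))) (w))) = u(2, 0) = 2
  p = 1
  (f (p)) = f(1,) = 2
  p = 1
  (t (u (f (f (f (p)))) (u (f (f (p))) (w))) (f (p)) (p)) = t(2, 2, 1) = 2


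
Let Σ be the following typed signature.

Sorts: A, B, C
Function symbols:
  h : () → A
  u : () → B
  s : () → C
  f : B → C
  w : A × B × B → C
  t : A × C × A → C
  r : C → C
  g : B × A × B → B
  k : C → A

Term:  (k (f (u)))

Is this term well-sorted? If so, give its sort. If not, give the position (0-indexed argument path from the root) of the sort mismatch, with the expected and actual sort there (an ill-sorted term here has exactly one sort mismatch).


well-sorted; sort = A

    (u) : B
  (f (u)) : C
(k (f (u))) : A


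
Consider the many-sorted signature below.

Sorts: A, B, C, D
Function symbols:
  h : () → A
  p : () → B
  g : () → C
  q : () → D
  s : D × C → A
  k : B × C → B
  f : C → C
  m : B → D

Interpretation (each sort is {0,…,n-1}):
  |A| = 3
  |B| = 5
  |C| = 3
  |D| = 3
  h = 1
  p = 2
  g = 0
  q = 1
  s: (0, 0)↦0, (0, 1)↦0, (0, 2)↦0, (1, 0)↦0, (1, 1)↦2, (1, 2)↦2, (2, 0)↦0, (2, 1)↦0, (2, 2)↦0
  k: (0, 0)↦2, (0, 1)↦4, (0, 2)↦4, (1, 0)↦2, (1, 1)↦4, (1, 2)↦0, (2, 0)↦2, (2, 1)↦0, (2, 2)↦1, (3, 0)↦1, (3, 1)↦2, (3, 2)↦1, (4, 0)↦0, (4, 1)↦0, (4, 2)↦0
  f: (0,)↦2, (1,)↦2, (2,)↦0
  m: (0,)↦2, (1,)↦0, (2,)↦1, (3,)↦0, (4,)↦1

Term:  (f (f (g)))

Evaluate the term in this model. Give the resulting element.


value = 0

  g = 0
  (f (g)) = f(0,) = 2
  (f (f (g))) = f(2,) = 0


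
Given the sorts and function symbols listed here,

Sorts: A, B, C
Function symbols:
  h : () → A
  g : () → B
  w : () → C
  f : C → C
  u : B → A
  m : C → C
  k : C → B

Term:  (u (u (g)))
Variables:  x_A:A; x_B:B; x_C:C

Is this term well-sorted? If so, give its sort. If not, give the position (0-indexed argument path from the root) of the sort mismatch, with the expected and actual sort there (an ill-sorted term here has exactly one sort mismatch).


ill-sorted at position [0]: expected B, got A

    (g) : B
  (u (g)) : A
(u (u (g))) : ✗ arg 0 at [0] has sort A, expected B


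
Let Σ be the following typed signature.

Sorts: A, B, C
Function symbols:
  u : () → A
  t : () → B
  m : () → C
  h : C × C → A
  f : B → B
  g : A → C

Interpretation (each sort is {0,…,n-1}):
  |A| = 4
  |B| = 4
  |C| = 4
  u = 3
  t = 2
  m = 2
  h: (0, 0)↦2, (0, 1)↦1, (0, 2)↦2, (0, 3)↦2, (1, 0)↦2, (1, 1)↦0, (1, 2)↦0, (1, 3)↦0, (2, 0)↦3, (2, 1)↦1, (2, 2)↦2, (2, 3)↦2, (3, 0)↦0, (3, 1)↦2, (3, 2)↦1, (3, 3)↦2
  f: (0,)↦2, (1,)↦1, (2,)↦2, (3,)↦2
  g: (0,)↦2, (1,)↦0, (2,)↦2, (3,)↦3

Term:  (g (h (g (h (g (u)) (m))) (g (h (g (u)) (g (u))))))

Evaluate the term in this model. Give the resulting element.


value = 2

  u = 3
  (g (u)) = g(3,) = 3
  m = 2
  (h (g (u)) (m)) = h(3, 2) = 1
  (g (h (g (u)) (m))) = g(1,) = 0
  u = 3
  (g (u)) = g(3,) = 3
  u = 3
  (g (u)) = g(3,) = 3
  (h (g (u)) (g (u))) = h(3, 3) = 2
  (g (h (g (u)) (g (u)))) = g(2,) = 2
  (h (g (h (g (u)) (m))) (g (h (g (u)) (g (u))))) = h(0, 2) = 2
  (g (h (g (h (g (u)) (m))) (g (h (g (u)) (g (u)))))) = g(2,) = 2


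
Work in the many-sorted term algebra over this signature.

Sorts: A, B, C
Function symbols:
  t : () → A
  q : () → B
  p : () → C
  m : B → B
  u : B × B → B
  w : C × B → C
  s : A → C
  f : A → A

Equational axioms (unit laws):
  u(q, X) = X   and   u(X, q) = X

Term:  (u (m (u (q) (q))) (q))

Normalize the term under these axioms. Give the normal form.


1. (u (m (u (q) (q))) (q))  →  (m (u (q) (q)))
2. (m (u (q) (q)))  →  (m (q))

normal form = (m (q))


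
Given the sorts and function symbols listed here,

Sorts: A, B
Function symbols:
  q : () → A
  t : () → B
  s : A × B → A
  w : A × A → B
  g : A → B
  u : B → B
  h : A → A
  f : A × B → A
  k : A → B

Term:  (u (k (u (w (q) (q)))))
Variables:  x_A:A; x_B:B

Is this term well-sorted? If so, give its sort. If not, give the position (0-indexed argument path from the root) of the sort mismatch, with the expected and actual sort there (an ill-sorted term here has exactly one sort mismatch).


        (q) : A
        (q) : A
      (w (q) (q)) : B
    (u (w (q) (q))) : B
  (k (u (w (q) (q)))) : ✗ arg 0 at [0, 0] has sort B, expected A

ill-sorted at position [0, 0]: expected A, got B


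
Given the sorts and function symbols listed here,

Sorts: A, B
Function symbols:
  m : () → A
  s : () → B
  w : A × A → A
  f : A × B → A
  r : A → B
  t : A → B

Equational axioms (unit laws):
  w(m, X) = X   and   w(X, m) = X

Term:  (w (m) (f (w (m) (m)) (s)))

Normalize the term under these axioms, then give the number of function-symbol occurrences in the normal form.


1. (w (m) (f (w (m) (m)) (s)))  →  (f (w (m) (m)) (s))
2. (f (w (m) (m)) (s))  →  (f (m) (s))
normal form: (f (m) (s))

size = 3


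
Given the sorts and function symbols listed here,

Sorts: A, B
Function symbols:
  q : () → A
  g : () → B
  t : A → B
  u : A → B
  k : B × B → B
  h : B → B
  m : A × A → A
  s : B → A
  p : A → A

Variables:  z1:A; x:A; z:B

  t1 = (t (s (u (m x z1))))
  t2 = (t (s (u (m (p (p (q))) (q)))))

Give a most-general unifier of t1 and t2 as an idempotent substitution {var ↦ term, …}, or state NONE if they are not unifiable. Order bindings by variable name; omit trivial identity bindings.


{x ↦ (p (p (q))), z1 ↦ (q)}


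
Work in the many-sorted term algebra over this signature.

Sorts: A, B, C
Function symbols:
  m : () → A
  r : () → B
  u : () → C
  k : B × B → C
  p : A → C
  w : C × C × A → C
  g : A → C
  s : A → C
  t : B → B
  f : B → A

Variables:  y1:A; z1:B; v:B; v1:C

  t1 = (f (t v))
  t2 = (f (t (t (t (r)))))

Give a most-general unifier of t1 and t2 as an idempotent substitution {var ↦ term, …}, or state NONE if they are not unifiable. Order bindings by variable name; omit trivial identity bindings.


{v ↦ (t (t (r)))}


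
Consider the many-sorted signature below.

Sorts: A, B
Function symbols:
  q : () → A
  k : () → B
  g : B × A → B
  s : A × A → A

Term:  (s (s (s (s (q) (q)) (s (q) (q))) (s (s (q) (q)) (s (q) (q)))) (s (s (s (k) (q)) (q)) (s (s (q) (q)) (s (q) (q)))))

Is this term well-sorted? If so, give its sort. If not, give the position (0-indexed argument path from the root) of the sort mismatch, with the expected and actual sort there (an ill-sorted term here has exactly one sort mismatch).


        (q) : A
        (q) : A
      (s (q) (q)) : A
        (q) : A
        (q) : A
      (s (q) (q)) : A
    (s (s (q) (q)) (s (q) (q))) : A
        (q) : A
        (q) : A
      (s (q) (q)) : A
        (q) : A
        (q) : A
      (s (q) (q)) : A
    (s (s (q) (q)) (s (q) (q))) : A
  (s (s (s (q) (q)) (s (q) (q))) (s (s (q) (q)) (s (q) (q)))) : A
        (k) : B
        (q) : A
      (s (k) (q)) : ✗ arg 0 at [1, 0, 0, 0] has sort B, expected A
      (q) : A
        (q) : A
        (q) : A
      (s (q) (q)) : A
        (q) : A
        (q) : A
      (s (q) (q)) : A
    (s (s (q) (q)) (s (q) (q))) : A

ill-sorted at position [1, 0, 0, 0]: expected A, got B


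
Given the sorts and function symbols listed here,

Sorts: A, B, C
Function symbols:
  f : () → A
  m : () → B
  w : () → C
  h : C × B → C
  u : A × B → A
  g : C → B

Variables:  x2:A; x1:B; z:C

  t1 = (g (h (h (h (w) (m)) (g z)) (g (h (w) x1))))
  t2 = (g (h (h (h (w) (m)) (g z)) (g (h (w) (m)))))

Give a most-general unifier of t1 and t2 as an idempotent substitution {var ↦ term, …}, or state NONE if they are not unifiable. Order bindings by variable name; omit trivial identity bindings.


{x1 ↦ (m)}


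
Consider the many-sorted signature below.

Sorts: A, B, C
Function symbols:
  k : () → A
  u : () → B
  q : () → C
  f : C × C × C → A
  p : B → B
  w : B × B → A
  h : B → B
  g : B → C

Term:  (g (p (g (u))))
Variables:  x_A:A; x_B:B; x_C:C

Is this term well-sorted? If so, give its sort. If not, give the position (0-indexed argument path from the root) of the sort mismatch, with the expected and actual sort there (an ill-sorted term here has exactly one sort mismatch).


      (u) : B
    (g (u)) : C
  (p (g (u))) : ✗ arg 0 at [0, 0] has sort C, expected B

ill-sorted at position [0, 0]: expected B, got C


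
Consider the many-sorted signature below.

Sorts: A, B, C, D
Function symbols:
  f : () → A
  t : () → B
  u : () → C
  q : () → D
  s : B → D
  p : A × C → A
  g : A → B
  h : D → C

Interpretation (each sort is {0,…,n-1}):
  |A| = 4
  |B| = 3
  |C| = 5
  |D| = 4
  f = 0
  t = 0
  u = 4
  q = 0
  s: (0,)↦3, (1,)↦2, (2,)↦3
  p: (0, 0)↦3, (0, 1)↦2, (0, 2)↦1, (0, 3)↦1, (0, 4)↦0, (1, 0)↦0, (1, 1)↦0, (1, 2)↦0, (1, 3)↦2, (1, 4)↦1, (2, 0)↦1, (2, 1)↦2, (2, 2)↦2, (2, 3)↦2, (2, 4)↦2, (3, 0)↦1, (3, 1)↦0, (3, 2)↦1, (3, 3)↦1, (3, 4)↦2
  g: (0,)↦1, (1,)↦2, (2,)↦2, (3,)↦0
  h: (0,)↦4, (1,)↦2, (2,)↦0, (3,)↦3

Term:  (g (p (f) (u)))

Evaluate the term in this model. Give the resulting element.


  f = 0
  u = 4
  (p (f) (u)) = p(0, 4) = 0
  (g (p (f) (u))) = g(0,) = 1

value = 1


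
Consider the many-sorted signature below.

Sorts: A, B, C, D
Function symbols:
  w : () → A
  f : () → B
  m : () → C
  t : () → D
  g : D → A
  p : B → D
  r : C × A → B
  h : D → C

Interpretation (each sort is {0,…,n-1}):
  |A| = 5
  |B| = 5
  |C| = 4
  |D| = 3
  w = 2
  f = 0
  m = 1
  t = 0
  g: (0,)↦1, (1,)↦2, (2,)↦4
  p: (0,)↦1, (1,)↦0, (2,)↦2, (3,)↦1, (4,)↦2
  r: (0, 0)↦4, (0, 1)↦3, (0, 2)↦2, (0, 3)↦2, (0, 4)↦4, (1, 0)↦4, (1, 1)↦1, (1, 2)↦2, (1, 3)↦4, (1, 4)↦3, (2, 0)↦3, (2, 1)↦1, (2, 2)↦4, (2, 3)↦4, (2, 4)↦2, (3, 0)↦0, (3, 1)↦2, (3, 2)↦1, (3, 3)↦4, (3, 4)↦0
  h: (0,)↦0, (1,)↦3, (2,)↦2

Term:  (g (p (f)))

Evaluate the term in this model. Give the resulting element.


value = 2

  f = 0
  (p (f)) = p(0,) = 1
  (g (p (f))) = g(1,) = 2


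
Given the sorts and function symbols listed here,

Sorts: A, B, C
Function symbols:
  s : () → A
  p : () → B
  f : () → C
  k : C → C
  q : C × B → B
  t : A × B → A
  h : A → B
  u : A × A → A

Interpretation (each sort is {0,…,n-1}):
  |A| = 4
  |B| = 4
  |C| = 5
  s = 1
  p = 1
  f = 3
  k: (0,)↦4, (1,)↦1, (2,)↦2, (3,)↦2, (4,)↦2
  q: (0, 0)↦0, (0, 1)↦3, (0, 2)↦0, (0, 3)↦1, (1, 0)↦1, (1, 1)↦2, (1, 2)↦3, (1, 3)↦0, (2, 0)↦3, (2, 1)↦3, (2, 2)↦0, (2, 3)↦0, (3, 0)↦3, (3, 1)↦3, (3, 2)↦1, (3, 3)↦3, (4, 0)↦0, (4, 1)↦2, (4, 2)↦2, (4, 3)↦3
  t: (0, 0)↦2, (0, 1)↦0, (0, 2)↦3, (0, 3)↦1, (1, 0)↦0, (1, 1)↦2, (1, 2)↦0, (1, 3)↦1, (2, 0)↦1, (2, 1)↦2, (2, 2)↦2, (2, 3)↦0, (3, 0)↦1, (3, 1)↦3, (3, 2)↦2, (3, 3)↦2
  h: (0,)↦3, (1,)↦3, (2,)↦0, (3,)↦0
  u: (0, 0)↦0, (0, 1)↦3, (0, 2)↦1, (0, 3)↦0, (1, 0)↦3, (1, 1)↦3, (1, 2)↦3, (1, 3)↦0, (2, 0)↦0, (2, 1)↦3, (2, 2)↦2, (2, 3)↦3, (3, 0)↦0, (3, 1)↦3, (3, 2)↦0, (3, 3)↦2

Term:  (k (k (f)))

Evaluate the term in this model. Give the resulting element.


value = 2

  f = 3
  (k (f)) = k(3,) = 2
  (k (k (f))) = k(2,) = 2


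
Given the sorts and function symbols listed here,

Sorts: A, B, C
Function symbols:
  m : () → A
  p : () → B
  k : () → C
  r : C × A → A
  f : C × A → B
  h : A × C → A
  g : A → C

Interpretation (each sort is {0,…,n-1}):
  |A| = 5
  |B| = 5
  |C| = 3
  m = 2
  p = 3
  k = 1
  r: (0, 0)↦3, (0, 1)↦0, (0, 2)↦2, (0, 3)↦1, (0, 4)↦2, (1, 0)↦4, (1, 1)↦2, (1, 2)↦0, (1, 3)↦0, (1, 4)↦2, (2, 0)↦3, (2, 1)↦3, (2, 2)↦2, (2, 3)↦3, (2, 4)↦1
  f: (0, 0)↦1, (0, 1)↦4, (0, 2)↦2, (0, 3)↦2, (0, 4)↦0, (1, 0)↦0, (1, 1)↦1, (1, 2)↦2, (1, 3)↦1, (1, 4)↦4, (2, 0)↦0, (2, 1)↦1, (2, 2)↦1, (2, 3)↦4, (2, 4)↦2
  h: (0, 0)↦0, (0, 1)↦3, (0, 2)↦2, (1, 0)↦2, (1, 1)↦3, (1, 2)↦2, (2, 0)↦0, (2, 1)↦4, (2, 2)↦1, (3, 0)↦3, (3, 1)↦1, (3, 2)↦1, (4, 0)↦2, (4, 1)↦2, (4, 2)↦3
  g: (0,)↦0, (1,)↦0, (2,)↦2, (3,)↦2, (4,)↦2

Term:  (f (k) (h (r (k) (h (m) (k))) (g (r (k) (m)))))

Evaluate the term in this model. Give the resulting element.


value = 0

  k = 1
  k = 1
  m = 2
  k = 1
  (h (m) (k)) = h(2, 1) = 4
  (r (k) (h (m) (k))) = r(1, 4) = 2
  k = 1
  m = 2
  (r (k) (m)) = r(1, 2) = 0
  (g (r (k) (m))) = g(0,) = 0
  (h (r (k) (h (m) (k))) (g (r (k) (m)))) = h(2, 0) = 0
  (f (k) (h (r (k) (h (m) (k))) (g (r (k) (m))))) = f(1, 0) = 0


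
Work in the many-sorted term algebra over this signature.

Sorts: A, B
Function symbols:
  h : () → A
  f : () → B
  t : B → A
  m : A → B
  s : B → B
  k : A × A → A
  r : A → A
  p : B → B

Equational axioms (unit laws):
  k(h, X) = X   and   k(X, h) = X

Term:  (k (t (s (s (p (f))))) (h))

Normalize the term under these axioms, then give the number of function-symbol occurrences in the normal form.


size = 5

1. (k (t (s (s (p (f))))) (h))  →  (t (s (s (p (f)))))
normal form: (t (s (s (p (f)))))


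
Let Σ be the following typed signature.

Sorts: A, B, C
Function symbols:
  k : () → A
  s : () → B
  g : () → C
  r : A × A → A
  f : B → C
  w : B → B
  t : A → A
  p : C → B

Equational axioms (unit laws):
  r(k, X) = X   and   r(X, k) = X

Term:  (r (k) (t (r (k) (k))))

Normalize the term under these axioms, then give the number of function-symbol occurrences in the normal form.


1. (r (k) (t (r (k) (k))))  →  (t (r (k) (k)))
2. (t (r (k) (k)))  →  (t (k))
normal form: (t (k))

size = 2


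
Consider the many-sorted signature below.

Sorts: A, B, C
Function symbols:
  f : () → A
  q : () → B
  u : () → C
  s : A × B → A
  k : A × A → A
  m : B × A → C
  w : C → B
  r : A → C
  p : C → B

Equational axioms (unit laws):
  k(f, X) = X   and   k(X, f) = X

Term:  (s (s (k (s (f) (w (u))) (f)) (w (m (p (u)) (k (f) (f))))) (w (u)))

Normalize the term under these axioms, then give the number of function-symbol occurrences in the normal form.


size = 13

1. (s (s (k (s (f) (w (u))) (f)) (w (m (p (u)) (k (f) (f))))) (w (u)))  →  (s (s (s (f) (w (u))) (w (m (p (u)) (k (f) (f))))) (w (u)))
2. (s (s (s (f) (w (u))) (w (m (p (u)) (k (f) (f))))) (w (u)))  →  (s (s (s (f) (w (u))) (w (m (p (u)) (f)))) (w (u)))
normal form: (s (s (s (f) (w (u))) (w (m (p (u)) (f)))) (w (u)))


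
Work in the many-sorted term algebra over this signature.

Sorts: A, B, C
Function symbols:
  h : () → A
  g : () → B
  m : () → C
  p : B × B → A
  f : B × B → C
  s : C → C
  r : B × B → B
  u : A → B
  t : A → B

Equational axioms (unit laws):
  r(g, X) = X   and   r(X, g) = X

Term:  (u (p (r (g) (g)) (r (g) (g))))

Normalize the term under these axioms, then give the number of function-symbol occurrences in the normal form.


1. (u (p (r (g) (g)) (r (g) (g))))  →  (u (p (g) (r (g) (g))))
2. (u (p (g) (r (g) (g))))  →  (u (p (g) (g)))
normal form: (u (p (g) (g)))

size = 4


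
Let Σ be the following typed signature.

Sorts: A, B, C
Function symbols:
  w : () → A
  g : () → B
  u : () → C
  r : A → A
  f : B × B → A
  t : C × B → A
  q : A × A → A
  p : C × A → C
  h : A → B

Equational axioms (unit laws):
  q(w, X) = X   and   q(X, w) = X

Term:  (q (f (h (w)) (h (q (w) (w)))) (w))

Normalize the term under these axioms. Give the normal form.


normal form = (f (h (w)) (h (w)))

1. (q (f (h (w)) (h (q (w) (w)))) (w))  →  (f (h (w)) (h (q (w) (w))))
2. (f (h (w)) (h (q (w) (w))))  →  (f (h (w)) (h (w)))


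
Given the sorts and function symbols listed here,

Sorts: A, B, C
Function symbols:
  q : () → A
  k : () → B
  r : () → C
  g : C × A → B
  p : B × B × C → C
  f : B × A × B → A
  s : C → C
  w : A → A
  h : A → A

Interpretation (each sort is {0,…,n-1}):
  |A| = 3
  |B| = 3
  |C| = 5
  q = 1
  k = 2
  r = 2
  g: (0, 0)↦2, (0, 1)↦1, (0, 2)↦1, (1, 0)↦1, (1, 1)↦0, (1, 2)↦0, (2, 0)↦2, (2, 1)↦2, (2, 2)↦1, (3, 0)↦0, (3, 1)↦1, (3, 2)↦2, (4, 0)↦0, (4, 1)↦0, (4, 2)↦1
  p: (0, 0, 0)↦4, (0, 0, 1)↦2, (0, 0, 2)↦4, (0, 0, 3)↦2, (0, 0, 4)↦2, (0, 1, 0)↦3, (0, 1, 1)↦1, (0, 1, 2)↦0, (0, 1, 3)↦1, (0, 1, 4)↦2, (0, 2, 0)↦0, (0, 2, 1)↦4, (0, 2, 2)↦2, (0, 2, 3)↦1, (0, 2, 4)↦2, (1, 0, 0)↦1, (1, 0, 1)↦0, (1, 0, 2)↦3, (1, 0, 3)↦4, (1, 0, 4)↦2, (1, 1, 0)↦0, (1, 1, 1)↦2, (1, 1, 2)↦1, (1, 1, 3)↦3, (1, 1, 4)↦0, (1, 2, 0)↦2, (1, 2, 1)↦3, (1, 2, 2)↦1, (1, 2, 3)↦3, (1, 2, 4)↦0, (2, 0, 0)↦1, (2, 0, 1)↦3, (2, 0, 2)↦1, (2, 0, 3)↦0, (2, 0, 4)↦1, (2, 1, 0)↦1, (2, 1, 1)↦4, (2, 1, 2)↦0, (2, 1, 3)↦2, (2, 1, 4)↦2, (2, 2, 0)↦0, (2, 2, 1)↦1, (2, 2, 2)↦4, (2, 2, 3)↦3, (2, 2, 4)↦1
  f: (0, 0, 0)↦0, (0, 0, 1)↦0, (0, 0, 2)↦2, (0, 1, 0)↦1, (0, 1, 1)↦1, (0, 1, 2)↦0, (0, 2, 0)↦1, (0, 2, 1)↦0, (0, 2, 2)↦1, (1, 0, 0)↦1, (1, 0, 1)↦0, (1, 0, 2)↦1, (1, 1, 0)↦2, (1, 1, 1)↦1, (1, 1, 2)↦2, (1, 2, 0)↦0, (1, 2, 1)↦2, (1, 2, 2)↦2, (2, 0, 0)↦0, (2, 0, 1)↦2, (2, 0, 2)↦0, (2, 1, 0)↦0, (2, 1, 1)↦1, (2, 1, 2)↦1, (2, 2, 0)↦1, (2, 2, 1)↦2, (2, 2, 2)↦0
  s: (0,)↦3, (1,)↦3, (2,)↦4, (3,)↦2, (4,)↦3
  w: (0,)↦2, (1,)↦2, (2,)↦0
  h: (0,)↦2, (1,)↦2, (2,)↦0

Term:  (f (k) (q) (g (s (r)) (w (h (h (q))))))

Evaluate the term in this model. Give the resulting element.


value = 1

  k = 2
  q = 1
  r = 2
  (s (r)) = s(2,) = 4
  q = 1
  (h (q)) = h(1,) = 2
  (h (h (q))) = h(2,) = 0
  (w (h (h (q)))) = w(0,) = 2
  (g (s (r)) (w (h (h (q))))) = g(4, 2) = 1
  (f (k) (q) (g (s (r)) (w (h (h (q)))))) = f(2, 1, 1) = 1


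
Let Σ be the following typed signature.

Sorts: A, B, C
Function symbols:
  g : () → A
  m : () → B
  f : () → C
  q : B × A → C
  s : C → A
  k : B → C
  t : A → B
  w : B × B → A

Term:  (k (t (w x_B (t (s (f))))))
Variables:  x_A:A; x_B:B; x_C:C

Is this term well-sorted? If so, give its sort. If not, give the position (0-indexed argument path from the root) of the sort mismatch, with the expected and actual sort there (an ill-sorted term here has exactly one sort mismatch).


      x_B : B
          (f) : C
        (s (f)) : A
      (t (s (f))) : B
    (w x_B (t (s (f)))) : A
  (t (w x_B (t (s (f))))) : B
(k (t (w x_B (t (s (f)))))) : C

well-sorted; sort = C


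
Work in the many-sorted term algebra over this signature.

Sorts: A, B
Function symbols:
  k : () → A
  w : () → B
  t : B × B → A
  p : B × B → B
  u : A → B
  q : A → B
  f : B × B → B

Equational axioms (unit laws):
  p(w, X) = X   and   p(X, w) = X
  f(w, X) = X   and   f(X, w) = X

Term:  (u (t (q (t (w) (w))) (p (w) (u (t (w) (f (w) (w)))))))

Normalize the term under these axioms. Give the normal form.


1. (u (t (q (t (w) (w))) (p (w) (u (t (w) (f (w) (w)))))))  →  (u (t (q (t (w) (w))) (u (t (w) (f (w) (w))))))
2. (u (t (q (t (w) (w))) (u (t (w) (f (w) (w))))))  →  (u (t (q (t (w) (w))) (u (t (w) (w)))))

normal form = (u (t (q (t (w) (w))) (u (t (w) (w)))))


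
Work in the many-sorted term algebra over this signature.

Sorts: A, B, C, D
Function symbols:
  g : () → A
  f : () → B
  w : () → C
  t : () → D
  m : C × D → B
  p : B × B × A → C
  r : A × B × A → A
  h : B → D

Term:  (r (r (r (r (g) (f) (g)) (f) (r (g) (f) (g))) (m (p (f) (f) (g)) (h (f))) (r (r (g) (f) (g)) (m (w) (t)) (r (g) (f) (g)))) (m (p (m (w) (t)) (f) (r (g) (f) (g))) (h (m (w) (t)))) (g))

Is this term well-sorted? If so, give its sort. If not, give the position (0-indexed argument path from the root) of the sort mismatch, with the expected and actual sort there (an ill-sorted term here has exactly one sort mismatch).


well-sorted; sort = A

        (g) : A
        (f) : B
        (g) : A
      (r (g) (f) (g)) : A
      (f) : B
        (g) : A
        (f) : B
        (g) : A
      (r (g) (f) (g)) : A
    (r (r (g) (f) (g)) (f) (r (g) (f) (g))) : A
        (f) : B
        (f) : B
        (g) : A
      (p (f) (f) (g)) : C
        (f) : B
      (h (f)) : D
    (m (p (f) (f) (g)) (h (f))) : B
        (g) : A
        (f) : B
        (g) : A
      (r (g) (f) (g)) : A
        (w) : C
        (t) : D
      (m (w) (t)) : B
        (g) : A
        (f) : B
        (g) : A
      (r (g) (f) (g)) : A
    (r (r (g) (f) (g)) (m (w) (t)) (r (g) (f) (g))) : A
  (r (r (r (g) (f) (g)) (f) (r (g) (f) (g))) (m (p (f) (f) (g)) (h (f))) (r (r (g) (f) (g)) (m (w) (t)) (r (g) (f) (g)))) : A
        (w) : C
        (t) : D
      (m (w) (t)) : B
      (f) : B
        (g) : A
        (f) : B
        (g) : A
      (r (g) (f) (g)) : A
    (p (m (w) (t)) (f) (r (g) (f) (g))) : C
        (w) : C
        (t) : D
      (m (w) (t)) : B
    (h (m (w) (t))) : D
  (m (p (m (w) (t)) (f) (r (g) (f) (g))) (h (m (w) (t)))) : B
  (g) : A
(r (r (r (r (g) (f) (g)) (f) (r (g) (f) (g))) (m (p (f) (f) (g)) (h (f))) (r (r (g) (f) (g)) (m (w) (t)) (r (g) (f) (g)))) (m (p (m (w) (t)) (f) (r (g) (f) (g))) (h (m (w) (t)))) (g)) : A


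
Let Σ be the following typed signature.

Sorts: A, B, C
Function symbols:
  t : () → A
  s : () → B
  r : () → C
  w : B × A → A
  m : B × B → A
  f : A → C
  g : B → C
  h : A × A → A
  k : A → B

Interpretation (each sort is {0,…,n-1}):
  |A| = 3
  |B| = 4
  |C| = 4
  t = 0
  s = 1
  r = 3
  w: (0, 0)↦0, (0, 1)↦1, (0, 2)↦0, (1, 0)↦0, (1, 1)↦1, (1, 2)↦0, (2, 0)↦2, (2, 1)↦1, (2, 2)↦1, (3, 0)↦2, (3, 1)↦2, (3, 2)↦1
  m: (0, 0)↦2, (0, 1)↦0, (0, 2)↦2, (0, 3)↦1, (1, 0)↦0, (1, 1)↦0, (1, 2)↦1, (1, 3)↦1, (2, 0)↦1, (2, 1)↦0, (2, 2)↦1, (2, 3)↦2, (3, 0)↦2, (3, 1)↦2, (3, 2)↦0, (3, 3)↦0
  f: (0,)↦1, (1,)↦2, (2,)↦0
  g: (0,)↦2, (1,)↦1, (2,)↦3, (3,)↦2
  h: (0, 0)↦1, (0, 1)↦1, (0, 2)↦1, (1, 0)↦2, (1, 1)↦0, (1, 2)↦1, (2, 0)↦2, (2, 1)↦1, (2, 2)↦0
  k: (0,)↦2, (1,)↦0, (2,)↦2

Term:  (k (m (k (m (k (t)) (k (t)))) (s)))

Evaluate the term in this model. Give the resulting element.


  t = 0
  (k (t)) = k(0,) = 2
  t = 0
  (k (t)) = k(0,) = 2
  (m (k (t)) (k (t))) = m(2, 2) = 1
  (k (m (k (t)) (k (t)))) = k(1,) = 0
  s = 1
  (m (k (m (k (t)) (k (t)))) (s)) = m(0, 1) = 0
  (k (m (k (m (k (t)) (k (t)))) (s))) = k(0,) = 2

value = 2


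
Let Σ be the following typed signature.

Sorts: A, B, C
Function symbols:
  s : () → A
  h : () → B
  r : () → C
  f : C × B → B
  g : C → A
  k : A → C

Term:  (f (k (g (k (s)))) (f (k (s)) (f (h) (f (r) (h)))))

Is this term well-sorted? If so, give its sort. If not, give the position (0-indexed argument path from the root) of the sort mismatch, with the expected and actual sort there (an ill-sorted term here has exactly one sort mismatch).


        (s) : A
      (k (s)) : C
    (g (k (s))) : A
  (k (g (k (s)))) : C
      (s) : A
    (k (s)) : C
      (h) : B
        (r) : C
        (h) : B
      (f (r) (h)) : B
    (f (h) (f (r) (h))) : ✗ arg 0 at [1, 1, 0] has sort B, expected C

ill-sorted at position [1, 1, 0]: expected C, got B


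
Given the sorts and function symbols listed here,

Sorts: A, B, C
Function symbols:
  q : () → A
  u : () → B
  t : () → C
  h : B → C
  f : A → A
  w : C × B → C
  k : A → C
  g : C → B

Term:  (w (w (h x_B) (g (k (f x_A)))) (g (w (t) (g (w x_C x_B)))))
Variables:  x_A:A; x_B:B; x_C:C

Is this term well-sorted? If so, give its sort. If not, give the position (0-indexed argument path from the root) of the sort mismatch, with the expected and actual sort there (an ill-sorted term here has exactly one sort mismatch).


      x_B : B
    (h x_B) : C
          x_A : A
        (f x_A) : A
      (k (f x_A)) : C
    (g (k (f x_A))) : B
  (w (h x_B) (g (k (f x_A)))) : C
      (t) : C
          x_C : C
          x_B : B
        (w x_C x_B) : C
      (g (w x_C x_B)) : B
    (w (t) (g (w x_C x_B))) : C
  (g (w (t) (g (w x_C x_B)))) : B
(w (w (h x_B) (g (k (f x_A)))) (g (w (t) (g (w x_C x_B))))) : C

well-sorted; sort = C


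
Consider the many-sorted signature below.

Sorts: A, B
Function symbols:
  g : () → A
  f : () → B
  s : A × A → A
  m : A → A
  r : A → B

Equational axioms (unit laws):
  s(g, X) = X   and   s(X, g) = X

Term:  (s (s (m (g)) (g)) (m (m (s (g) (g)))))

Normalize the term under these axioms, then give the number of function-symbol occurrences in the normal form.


size = 6

1. (s (s (m (g)) (g)) (m (m (s (g) (g)))))  →  (s (m (g)) (m (m (s (g) (g)))))
2. (s (m (g)) (m (m (s (g) (g)))))  →  (s (m (g)) (m (m (g))))
normal form: (s (m (g)) (m (m (g))))


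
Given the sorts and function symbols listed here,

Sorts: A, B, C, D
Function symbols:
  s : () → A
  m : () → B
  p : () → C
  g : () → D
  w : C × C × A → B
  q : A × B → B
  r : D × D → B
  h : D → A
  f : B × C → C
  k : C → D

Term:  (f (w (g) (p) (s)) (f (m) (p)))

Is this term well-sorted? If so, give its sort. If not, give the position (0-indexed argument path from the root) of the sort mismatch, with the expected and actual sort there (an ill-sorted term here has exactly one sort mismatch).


ill-sorted at position [0, 0]: expected C, got D

    (g) : D
    (p) : C
    (s) : A
  (w (g) (p) (s)) : ✗ arg 0 at [0, 0] has sort D, expected C
    (m) : B
    (p) : C
  (f (m) (p)) : C


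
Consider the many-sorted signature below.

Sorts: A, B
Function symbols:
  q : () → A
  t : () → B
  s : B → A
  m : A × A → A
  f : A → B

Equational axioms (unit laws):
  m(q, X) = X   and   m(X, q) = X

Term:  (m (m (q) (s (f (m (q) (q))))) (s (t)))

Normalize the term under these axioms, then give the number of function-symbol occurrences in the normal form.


1. (m (m (q) (s (f (m (q) (q))))) (s (t)))  →  (m (s (f (m (q) (q)))) (s (t)))
2. (m (s (f (m (q) (q)))) (s (t)))  →  (m (s (f (q))) (s (t)))
normal form: (m (s (f (q))) (s (t)))

size = 6


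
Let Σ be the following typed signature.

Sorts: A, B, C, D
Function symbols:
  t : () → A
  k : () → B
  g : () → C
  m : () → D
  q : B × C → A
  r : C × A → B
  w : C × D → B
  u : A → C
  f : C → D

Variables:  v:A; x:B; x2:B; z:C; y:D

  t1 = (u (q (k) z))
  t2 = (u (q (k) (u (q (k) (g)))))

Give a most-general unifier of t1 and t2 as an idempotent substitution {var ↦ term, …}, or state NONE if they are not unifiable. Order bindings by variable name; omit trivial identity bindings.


{z ↦ (u (q (k) (g)))}
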